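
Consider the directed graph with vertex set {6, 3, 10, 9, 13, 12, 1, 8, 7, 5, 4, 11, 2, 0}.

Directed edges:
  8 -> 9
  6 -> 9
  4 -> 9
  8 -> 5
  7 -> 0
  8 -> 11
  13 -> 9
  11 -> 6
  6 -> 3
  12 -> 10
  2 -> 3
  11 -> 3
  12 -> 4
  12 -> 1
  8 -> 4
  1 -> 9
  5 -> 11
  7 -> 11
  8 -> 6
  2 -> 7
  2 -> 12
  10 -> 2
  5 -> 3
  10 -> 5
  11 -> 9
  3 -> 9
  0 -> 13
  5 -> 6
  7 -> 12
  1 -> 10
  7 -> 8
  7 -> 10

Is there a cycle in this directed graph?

Yes

DFS with white/gray/black marking, starting from 13:
13 gray
  9 gray
  9 black
13 black
6 gray
  3 gray
    3→9: 9 black — skip
  3 black
  6→9: 9 black — skip
6 black
10 gray
  5 gray
    5→6: 6 black — skip
    5→3: 3 black — skip
    11 gray
      11→9: 9 black — skip
      11→3: 3 black — skip
      11→6: 6 black — skip
    11 black
  5 black
  2 gray
    7 gray
      8 gray
        8→5: 5 black — skip
        8→6: 6 black — skip
        4 gray
          4→9: 9 black — skip
        4 black
        8→11: 11 black — skip
        8→9: 9 black — skip
      8 black
      7→11: 11 black — skip
      0 gray
        0→13: 13 black — skip
      0 black
      12 gray
        12→4: 4 black — skip
        1 gray
          1→9: 9 black — skip
          1→10: 10 is gray → back edge
Back edge found, so a cycle exists: 10 → 2 → 7 → 12 → 1 → 10.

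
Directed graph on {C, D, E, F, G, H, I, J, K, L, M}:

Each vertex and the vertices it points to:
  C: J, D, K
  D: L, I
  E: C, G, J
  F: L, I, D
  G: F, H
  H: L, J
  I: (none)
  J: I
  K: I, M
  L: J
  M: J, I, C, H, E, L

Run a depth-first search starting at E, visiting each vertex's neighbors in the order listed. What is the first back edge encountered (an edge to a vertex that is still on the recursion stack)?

M->C

DFS from E (visiting each vertex's neighbors in the order listed); mark gray on enter, black on exit:
E gray
  C gray
    J gray
      I gray
      I black
    J black
    D gray
      L gray
        L→J: J black — skip
      L black
      D→I: I black — skip
    D black
    K gray
      K→I: I black — skip
      M gray
        M→J: J black — skip
        M→I: I black — skip
        M→C: C is gray → back edge
First back edge: M → C.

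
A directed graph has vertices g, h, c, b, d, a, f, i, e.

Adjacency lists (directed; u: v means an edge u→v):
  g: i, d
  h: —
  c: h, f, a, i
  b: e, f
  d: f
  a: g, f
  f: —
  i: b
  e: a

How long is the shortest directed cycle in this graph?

For each vertex v, BFS finds the shortest path from v back to v.
The shortest such closed walk is a → g → i → b → e → a, length 5.

5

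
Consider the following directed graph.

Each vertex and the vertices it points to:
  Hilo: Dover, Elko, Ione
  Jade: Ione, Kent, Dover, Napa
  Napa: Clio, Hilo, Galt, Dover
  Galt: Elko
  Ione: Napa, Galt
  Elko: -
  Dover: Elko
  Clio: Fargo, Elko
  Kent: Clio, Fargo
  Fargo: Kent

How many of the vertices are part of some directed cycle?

A vertex is on a directed cycle iff it belongs to a strongly connected component of size ≥ 2 (or has a self-loop).
The vertices on cycles are {Clio, Hilo, Ione, Kent, Napa, Fargo} — 6 in total.

6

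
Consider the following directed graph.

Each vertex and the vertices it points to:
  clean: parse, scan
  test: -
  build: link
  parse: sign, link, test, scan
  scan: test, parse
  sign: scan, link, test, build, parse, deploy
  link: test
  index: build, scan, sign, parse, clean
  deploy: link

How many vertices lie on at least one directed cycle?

3

A vertex is on a directed cycle iff it belongs to a strongly connected component of size ≥ 2 (or has a self-loop).
The vertices on cycles are {scan, sign, parse} — 3 in total.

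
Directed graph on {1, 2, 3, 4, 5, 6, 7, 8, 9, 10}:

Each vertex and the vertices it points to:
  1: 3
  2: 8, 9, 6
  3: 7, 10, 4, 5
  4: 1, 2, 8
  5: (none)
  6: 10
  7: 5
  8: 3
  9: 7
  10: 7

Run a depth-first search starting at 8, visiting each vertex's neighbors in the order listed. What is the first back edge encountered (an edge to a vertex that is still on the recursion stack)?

1→3

DFS from 8 (visiting each vertex's neighbors in the order listed); mark gray on enter, black on exit:
8 gray
  3 gray
    7 gray
      5 gray
      5 black
    7 black
    10 gray
      10→7: 7 black — skip
    10 black
    4 gray
      1 gray
        1→3: 3 is gray → back edge
First back edge: 1 → 3.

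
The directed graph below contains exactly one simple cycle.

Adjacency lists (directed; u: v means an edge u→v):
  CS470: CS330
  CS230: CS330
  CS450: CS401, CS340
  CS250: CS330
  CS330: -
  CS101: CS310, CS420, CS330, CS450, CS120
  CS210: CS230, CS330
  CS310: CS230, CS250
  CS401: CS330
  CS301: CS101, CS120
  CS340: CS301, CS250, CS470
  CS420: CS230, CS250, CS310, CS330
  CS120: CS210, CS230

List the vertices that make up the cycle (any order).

DFS with gray/black marking from CS101:
CS101 gray
  CS310 gray
    CS230 gray
      CS330 gray
      CS330 black
    CS230 black
    CS250 gray
      CS250→CS330: CS330 black — skip
    CS250 black
  CS310 black
  CS420 gray
    CS420→CS230: CS230 black — skip
    CS420→CS250: CS250 black — skip
    CS420→CS310: CS310 black — skip
    CS420→CS330: CS330 black — skip
  CS420 black
  CS101→CS330: CS330 black — skip
  CS450 gray
    CS401 gray
      CS401→CS330: CS330 black — skip
    CS401 black
    CS340 gray
      CS301 gray
        CS301→CS101: CS101 is gray → back edge
Back edge closes the cycle CS101 → CS450 → CS340 → CS301 → CS101; its vertices are {CS101, CS301, CS340, CS450}.

CS101, CS301, CS340, CS450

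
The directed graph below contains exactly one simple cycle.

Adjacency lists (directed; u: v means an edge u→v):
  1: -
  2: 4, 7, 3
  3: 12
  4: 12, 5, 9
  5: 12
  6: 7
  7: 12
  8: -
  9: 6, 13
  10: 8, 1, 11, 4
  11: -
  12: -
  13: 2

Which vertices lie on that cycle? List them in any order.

2, 4, 9, 13

DFS with gray/black marking from 4:
4 gray
  12 gray
  12 black
  5 gray
    5→12: 12 black — skip
  5 black
  9 gray
    6 gray
      7 gray
        7→12: 12 black — skip
      7 black
    6 black
    13 gray
      2 gray
        2→4: 4 is gray → back edge
Back edge closes the cycle 4 → 9 → 13 → 2 → 4; its vertices are {2, 4, 9, 13}.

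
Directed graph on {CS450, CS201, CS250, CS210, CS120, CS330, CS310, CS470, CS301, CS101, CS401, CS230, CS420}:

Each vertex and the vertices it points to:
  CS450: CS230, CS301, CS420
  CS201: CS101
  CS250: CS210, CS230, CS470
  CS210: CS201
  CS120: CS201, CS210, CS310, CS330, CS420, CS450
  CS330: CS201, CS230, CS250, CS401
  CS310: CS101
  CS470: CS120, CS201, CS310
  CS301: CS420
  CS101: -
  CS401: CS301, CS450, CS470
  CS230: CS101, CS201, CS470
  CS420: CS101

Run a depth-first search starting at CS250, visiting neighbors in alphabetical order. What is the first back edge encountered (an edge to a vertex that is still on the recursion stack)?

DFS from CS250 (visiting neighbors in alphabetical order); mark gray on enter, black on exit:
CS250 gray
  CS210 gray
    CS201 gray
      CS101 gray
      CS101 black
    CS201 black
  CS210 black
  CS230 gray
    CS230→CS101: CS101 black — skip
    CS230→CS201: CS201 black — skip
    CS470 gray
      CS120 gray
        CS120→CS201: CS201 black — skip
        CS120→CS210: CS210 black — skip
        CS310 gray
          CS310→CS101: CS101 black — skip
        CS310 black
        CS330 gray
          CS330→CS201: CS201 black — skip
          CS330→CS230: CS230 is gray → back edge
First back edge: CS330 → CS230.

CS330→CS230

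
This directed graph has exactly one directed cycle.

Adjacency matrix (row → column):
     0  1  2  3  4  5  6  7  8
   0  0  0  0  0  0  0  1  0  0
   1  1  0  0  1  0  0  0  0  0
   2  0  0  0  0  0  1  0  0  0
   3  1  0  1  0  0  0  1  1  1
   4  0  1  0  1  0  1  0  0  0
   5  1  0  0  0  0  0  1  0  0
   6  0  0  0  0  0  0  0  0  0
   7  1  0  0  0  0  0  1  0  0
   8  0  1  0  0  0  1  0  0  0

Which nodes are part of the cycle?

1, 3, 8

DFS with gray/black marking from 3:
3 gray
  8 gray
    5 gray
      0 gray
        6 gray
        6 black
      0 black
      5→6: 6 black — skip
    5 black
    1 gray
      1→0: 0 black — skip
      1→3: 3 is gray → back edge
Back edge closes the cycle 3 → 8 → 1 → 3; its vertices are {1, 3, 8}.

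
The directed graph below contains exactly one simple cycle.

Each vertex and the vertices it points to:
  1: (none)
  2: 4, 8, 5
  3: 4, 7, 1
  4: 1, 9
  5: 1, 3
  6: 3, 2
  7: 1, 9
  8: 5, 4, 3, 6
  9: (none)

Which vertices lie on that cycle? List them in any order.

2, 6, 8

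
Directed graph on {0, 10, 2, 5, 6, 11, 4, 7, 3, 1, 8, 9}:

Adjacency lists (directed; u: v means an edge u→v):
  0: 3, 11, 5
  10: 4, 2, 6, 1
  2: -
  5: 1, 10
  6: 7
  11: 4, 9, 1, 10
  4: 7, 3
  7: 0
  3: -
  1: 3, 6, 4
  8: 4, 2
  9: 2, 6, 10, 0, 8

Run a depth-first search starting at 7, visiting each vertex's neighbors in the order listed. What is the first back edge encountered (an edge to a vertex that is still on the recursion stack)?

DFS from 7 (visiting each vertex's neighbors in the order listed); mark gray on enter, black on exit:
7 gray
  0 gray
    3 gray
    3 black
    11 gray
      4 gray
        4→7: 7 is gray → back edge
First back edge: 4 → 7.

4→7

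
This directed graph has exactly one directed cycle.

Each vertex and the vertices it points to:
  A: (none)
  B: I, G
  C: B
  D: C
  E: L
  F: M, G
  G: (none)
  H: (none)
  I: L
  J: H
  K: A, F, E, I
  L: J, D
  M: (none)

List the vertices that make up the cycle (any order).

B, C, D, I, L

DFS with gray/black marking from L:
L gray
  J gray
    H gray
    H black
  J black
  D gray
    C gray
      B gray
        I gray
          I→L: L is gray → back edge
Back edge closes the cycle L → D → C → B → I → L; its vertices are {B, C, D, I, L}.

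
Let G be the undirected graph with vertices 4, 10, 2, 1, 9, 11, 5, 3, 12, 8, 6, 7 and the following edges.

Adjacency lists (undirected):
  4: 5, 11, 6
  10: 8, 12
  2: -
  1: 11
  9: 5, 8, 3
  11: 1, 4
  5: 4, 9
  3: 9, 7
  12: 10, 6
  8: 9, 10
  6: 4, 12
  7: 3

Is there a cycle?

DFS, tracking each vertex's parent; an edge to a visited non-parent vertex closes a cycle.
Start from 3:
visit 3 (parent –)
  visit 9 (parent 3)
    visit 5 (parent 9)
      visit 4 (parent 5)
        4–5: parent, skip
        visit 11 (parent 4)
          visit 1 (parent 11)
            1–11: parent, skip
          11–4: parent, skip
        visit 6 (parent 4)
          6–4: parent, skip
          visit 12 (parent 6)
            visit 10 (parent 12)
              visit 8 (parent 10)
                8–9: 9 visited and ≠ parent → cycle
Cycle: 9 – 5 – 4 – 6 – 12 – 10 – 8 – 9.

Yes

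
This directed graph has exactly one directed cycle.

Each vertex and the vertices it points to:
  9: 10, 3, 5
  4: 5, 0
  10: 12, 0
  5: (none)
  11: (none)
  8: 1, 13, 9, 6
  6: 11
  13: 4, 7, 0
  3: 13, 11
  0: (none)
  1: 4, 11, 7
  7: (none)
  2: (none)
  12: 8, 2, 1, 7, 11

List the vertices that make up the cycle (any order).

8, 9, 10, 12

DFS with gray/black marking from 12:
12 gray
  8 gray
    1 gray
      4 gray
        5 gray
        5 black
        0 gray
        0 black
      4 black
      11 gray
      11 black
      7 gray
      7 black
    1 black
    13 gray
      13→4: 4 black — skip
      13→7: 7 black — skip
      13→0: 0 black — skip
    13 black
    9 gray
      10 gray
        10→12: 12 is gray → back edge
Back edge closes the cycle 12 → 8 → 9 → 10 → 12; its vertices are {8, 9, 10, 12}.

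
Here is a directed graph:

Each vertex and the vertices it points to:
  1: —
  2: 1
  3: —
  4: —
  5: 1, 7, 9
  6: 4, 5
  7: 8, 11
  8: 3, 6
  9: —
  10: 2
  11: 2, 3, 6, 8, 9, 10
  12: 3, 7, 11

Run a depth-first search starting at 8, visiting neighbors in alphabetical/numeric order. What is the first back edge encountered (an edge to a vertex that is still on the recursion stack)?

DFS from 8 (visiting neighbors in alphabetical/numeric order); mark gray on enter, black on exit:
8 gray
  3 gray
  3 black
  6 gray
    4 gray
    4 black
    5 gray
      1 gray
      1 black
      7 gray
        7→8: 8 is gray → back edge
First back edge: 7 → 8.

7→8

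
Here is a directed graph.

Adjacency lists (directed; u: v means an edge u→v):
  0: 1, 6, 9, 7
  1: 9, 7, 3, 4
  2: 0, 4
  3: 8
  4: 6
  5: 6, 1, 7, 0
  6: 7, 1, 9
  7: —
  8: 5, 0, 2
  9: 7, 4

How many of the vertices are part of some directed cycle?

A vertex is on a directed cycle iff it belongs to a strongly connected component of size ≥ 2 (or has a self-loop).
The vertices on cycles are {0, 1, 2, 3, 4, 5, 6, 8, 9} — 9 in total.

9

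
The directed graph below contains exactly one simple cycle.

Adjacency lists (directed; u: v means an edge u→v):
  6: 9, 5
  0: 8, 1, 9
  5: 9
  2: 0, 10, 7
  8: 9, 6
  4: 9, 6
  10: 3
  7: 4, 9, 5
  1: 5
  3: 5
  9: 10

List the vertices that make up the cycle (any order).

3, 5, 9, 10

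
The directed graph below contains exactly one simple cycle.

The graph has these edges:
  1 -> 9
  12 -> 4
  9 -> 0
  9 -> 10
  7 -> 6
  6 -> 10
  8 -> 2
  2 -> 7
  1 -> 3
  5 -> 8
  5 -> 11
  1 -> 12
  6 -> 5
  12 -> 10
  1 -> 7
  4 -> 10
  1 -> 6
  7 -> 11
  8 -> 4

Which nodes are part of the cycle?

2, 5, 6, 7, 8

DFS with gray/black marking from 7:
7 gray
  6 gray
    5 gray
      8 gray
        2 gray
          2→7: 7 is gray → back edge
Back edge closes the cycle 7 → 6 → 5 → 8 → 2 → 7; its vertices are {2, 5, 6, 7, 8}.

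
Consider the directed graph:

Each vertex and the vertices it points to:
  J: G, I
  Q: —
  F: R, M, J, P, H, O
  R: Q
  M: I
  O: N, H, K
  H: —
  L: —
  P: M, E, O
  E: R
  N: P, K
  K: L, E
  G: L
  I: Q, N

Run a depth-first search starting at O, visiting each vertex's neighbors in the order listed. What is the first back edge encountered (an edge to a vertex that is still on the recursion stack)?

I→N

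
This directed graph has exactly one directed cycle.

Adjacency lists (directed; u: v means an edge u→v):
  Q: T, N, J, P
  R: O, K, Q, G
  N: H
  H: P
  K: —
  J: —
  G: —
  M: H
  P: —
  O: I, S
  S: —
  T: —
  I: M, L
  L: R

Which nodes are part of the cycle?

DFS with gray/black marking from R:
R gray
  O gray
    I gray
      M gray
        H gray
          P gray
          P black
        H black
      M black
      L gray
        L→R: R is gray → back edge
Back edge closes the cycle R → O → I → L → R; its vertices are {I, L, O, R}.

I, L, O, R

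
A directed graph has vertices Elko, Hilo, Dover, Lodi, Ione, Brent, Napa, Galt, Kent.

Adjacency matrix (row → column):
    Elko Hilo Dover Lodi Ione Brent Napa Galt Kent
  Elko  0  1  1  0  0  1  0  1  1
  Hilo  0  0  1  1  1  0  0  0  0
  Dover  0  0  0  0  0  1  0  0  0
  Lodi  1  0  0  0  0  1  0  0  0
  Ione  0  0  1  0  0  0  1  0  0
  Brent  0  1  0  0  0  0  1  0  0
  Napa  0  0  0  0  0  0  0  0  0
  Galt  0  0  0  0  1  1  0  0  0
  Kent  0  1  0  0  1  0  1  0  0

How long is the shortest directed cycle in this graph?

For each vertex v, BFS finds the shortest path from v back to v.
The shortest such closed walk is Lodi → Elko → Hilo → Lodi, length 3.

3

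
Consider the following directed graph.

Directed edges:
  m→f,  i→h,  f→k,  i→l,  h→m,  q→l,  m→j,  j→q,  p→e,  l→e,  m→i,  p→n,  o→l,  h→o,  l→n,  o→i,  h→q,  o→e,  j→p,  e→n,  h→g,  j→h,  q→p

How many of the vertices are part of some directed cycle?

A vertex is on a directed cycle iff it belongs to a strongly connected component of size ≥ 2 (or has a self-loop).
The vertices on cycles are {h, i, j, m, o} — 5 in total.

5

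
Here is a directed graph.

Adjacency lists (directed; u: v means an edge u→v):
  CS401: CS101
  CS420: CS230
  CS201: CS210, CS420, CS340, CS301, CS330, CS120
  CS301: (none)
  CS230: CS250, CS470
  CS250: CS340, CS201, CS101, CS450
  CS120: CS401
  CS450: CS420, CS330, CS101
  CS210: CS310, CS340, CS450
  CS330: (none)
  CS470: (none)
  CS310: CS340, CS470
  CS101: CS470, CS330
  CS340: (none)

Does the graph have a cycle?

Yes

DFS with white/gray/black marking, starting from CS230:
CS230 gray
  CS250 gray
    CS340 gray
    CS340 black
    CS201 gray
      CS210 gray
        CS310 gray
          CS310→CS340: CS340 black — skip
          CS470 gray
          CS470 black
        CS310 black
        CS210→CS340: CS340 black — skip
        CS450 gray
          CS420 gray
            CS420→CS230: CS230 is gray → back edge
Back edge found, so a cycle exists: CS230 → CS250 → CS201 → CS210 → CS450 → CS420 → CS230.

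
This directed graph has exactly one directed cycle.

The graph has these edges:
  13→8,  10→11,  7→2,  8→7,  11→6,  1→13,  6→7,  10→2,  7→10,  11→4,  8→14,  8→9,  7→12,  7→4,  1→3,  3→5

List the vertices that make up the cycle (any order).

DFS with gray/black marking from 7:
7 gray
  10 gray
    2 gray
    2 black
    11 gray
      4 gray
      4 black
      6 gray
        6→7: 7 is gray → back edge
Back edge closes the cycle 7 → 10 → 11 → 6 → 7; its vertices are {6, 7, 10, 11}.

6, 7, 10, 11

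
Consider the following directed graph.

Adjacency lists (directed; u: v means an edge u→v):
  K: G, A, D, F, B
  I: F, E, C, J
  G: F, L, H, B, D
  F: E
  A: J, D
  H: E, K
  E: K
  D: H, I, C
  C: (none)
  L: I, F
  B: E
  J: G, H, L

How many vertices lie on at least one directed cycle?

A vertex is on a directed cycle iff it belongs to a strongly connected component of size ≥ 2 (or has a self-loop).
The vertices on cycles are {A, B, D, E, F, G, H, I, J, K, L} — 11 in total.

11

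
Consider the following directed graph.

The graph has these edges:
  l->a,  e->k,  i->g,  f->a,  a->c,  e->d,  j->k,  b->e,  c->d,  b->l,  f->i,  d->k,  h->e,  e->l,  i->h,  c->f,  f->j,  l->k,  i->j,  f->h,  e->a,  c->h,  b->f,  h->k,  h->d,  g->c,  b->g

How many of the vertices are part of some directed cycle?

A vertex is on a directed cycle iff it belongs to a strongly connected component of size ≥ 2 (or has a self-loop).
The vertices on cycles are {a, c, e, f, g, h, i, l} — 8 in total.

8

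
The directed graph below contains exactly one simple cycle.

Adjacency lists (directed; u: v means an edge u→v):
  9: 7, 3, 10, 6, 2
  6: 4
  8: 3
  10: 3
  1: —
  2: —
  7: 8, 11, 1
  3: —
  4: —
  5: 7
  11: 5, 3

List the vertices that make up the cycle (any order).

5, 7, 11

DFS with gray/black marking from 7:
7 gray
  8 gray
    3 gray
    3 black
  8 black
  11 gray
    5 gray
      5→7: 7 is gray → back edge
Back edge closes the cycle 7 → 11 → 5 → 7; its vertices are {5, 7, 11}.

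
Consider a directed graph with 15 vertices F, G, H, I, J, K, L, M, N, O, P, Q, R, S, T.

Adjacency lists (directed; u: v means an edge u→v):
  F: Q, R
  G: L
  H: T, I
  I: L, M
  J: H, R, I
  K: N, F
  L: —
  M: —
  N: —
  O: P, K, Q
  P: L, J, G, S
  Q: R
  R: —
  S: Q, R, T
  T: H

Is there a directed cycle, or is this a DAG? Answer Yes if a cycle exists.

DFS with white/gray/black marking, starting from S:
S gray
  Q gray
    R gray
    R black
  Q black
  S→R: R black — skip
  T gray
    H gray
      H→T: T is gray → back edge
Back edge found, so a cycle exists: T → H → T.

Yes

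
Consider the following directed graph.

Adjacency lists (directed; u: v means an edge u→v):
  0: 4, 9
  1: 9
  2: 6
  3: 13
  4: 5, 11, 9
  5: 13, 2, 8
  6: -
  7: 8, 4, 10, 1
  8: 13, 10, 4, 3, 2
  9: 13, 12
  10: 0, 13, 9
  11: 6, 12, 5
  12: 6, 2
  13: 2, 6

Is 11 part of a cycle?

Yes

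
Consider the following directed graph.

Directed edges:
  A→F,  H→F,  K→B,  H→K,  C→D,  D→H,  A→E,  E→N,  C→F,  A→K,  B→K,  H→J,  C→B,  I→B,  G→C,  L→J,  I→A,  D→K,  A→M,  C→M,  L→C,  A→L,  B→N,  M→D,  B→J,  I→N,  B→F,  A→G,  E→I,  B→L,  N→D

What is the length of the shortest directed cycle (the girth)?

2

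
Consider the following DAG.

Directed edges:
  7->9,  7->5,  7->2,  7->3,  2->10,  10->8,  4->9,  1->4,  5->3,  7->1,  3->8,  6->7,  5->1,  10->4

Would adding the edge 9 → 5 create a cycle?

Adding 9→5 creates a cycle iff 5 can already reach 9.
Path from 5: 5 → 1 → 4 → 9.
So 5 → … → 9 → 5 is a cycle.

Yes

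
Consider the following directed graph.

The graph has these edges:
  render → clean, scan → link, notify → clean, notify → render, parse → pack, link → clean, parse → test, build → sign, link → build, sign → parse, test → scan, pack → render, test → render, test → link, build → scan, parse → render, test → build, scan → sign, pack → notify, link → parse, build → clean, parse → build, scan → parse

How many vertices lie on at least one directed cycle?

A vertex is on a directed cycle iff it belongs to a strongly connected component of size ≥ 2 (or has a self-loop).
The vertices on cycles are {link, scan, sign, test, build, parse} — 6 in total.

6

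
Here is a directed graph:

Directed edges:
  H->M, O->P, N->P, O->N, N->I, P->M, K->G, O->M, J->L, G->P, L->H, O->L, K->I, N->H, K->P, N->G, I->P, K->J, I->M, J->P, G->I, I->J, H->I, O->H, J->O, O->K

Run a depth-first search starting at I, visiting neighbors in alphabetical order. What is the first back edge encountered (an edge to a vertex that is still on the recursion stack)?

H→I

DFS from I (visiting neighbors in alphabetical order); mark gray on enter, black on exit:
I gray
  J gray
    L gray
      H gray
        H→I: I is gray → back edge
First back edge: H → I.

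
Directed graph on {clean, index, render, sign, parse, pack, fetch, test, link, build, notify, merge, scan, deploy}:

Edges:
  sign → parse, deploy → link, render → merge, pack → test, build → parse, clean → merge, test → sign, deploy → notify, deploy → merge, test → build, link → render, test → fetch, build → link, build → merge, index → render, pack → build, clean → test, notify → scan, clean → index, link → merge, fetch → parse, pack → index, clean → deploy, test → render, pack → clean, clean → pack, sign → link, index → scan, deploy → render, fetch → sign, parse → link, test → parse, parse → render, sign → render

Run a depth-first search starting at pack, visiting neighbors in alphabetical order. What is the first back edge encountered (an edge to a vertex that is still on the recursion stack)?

DFS from pack (visiting neighbors in alphabetical order); mark gray on enter, black on exit:
pack gray
  build gray
    link gray
      merge gray
      merge black
      render gray
        render→merge: merge black — skip
      render black
    link black
    build→merge: merge black — skip
    parse gray
      parse→link: link black — skip
      parse→render: render black — skip
    parse black
  build black
  clean gray
    deploy gray
      deploy→link: link black — skip
      deploy→merge: merge black — skip
      notify gray
        scan gray
        scan black
      notify black
      deploy→render: render black — skip
    deploy black
    index gray
      index→render: render black — skip
      index→scan: scan black — skip
    index black
    clean→merge: merge black — skip
    clean→pack: pack is gray → back edge
First back edge: clean → pack.

clean->pack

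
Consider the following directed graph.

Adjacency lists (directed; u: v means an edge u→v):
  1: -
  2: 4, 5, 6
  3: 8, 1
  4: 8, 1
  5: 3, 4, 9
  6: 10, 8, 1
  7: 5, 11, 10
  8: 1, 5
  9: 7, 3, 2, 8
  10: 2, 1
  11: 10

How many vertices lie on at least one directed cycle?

10

A vertex is on a directed cycle iff it belongs to a strongly connected component of size ≥ 2 (or has a self-loop).
The vertices on cycles are {2, 3, 4, 5, 6, 7, 8, 9, 10, 11} — 10 in total.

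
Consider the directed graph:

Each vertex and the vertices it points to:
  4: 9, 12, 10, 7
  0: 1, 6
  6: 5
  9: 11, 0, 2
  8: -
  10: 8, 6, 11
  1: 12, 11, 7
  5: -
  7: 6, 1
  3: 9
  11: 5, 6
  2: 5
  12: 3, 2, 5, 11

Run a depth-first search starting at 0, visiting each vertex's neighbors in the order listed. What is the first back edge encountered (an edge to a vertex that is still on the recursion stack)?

9->0

DFS from 0 (visiting each vertex's neighbors in the order listed); mark gray on enter, black on exit:
0 gray
  1 gray
    12 gray
      3 gray
        9 gray
          11 gray
            5 gray
            5 black
            6 gray
              6→5: 5 black — skip
            6 black
          11 black
          9→0: 0 is gray → back edge
First back edge: 9 → 0.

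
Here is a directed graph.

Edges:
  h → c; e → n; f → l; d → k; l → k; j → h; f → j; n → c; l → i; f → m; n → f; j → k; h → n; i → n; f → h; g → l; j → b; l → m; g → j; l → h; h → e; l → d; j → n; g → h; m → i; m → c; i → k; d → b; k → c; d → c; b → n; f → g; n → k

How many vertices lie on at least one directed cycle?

11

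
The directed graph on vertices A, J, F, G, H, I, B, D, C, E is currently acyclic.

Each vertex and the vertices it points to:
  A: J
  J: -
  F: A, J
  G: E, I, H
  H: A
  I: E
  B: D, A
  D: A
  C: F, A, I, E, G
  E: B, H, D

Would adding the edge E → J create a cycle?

No

Adding E→J creates a cycle iff J can already reach E.
Explore from J: no path reaches E. The graph stays acyclic.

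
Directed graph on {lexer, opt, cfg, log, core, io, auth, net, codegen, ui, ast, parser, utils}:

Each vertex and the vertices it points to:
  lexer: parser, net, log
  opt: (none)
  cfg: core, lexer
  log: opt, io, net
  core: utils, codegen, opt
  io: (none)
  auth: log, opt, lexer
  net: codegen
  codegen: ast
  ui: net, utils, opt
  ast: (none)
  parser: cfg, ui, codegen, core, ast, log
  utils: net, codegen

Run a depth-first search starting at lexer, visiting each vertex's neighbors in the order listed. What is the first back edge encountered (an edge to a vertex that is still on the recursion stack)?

cfg→lexer

DFS from lexer (visiting each vertex's neighbors in the order listed); mark gray on enter, black on exit:
lexer gray
  parser gray
    cfg gray
      core gray
        utils gray
          net gray
            codegen gray
              ast gray
              ast black
            codegen black
          net black
          utils→codegen: codegen black — skip
        utils black
        core→codegen: codegen black — skip
        opt gray
        opt black
      core black
      cfg→lexer: lexer is gray → back edge
First back edge: cfg → lexer.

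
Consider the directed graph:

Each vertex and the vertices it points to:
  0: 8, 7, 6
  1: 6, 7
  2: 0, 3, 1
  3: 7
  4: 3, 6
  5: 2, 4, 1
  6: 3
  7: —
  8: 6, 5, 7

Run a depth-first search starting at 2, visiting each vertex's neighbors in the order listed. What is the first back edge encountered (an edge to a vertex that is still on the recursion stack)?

5->2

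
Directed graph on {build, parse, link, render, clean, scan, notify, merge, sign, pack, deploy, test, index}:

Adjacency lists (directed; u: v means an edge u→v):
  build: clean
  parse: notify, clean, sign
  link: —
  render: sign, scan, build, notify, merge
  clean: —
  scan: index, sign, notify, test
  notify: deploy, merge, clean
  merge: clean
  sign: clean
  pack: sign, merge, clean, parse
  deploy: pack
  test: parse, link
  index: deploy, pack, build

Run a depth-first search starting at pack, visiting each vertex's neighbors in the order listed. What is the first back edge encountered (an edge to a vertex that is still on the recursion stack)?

deploy→pack

DFS from pack (visiting each vertex's neighbors in the order listed); mark gray on enter, black on exit:
pack gray
  sign gray
    clean gray
    clean black
  sign black
  merge gray
    merge→clean: clean black — skip
  merge black
  pack→clean: clean black — skip
  parse gray
    notify gray
      deploy gray
        deploy→pack: pack is gray → back edge
First back edge: deploy → pack.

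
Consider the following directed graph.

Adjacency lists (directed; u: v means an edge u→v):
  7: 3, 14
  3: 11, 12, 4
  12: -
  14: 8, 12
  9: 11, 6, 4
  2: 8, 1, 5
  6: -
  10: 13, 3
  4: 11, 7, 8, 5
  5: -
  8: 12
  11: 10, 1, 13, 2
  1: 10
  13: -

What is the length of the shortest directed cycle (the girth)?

3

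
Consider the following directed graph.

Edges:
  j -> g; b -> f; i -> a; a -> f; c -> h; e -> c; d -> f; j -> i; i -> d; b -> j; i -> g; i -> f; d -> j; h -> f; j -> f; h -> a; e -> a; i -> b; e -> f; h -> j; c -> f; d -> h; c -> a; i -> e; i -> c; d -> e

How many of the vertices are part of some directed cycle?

A vertex is on a directed cycle iff it belongs to a strongly connected component of size ≥ 2 (or has a self-loop).
The vertices on cycles are {b, c, d, e, h, i, j} — 7 in total.

7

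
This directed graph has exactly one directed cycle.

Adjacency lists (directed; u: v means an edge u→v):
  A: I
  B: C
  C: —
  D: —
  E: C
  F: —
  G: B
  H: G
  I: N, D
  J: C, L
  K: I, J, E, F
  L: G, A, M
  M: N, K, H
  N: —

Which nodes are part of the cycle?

J, K, L, M

DFS with gray/black marking from L:
L gray
  G gray
    B gray
      C gray
      C black
    B black
  G black
  A gray
    I gray
      N gray
      N black
      D gray
      D black
    I black
  A black
  M gray
    M→N: N black — skip
    K gray
      K→I: I black — skip
      J gray
        J→C: C black — skip
        J→L: L is gray → back edge
Back edge closes the cycle L → M → K → J → L; its vertices are {J, K, L, M}.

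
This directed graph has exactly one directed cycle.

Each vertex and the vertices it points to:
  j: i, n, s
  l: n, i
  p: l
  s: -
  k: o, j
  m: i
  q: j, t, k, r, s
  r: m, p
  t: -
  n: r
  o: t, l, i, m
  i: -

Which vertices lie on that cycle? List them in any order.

DFS with gray/black marking from r:
r gray
  m gray
    i gray
    i black
  m black
  p gray
    l gray
      n gray
        n→r: r is gray → back edge
Back edge closes the cycle r → p → l → n → r; its vertices are {l, n, p, r}.

l, n, p, r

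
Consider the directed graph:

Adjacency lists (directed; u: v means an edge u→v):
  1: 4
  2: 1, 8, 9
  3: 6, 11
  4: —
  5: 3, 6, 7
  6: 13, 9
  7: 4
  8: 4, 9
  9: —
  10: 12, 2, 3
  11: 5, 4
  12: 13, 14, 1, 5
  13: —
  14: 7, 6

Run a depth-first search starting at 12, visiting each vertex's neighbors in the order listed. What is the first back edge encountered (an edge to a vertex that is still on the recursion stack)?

DFS from 12 (visiting each vertex's neighbors in the order listed); mark gray on enter, black on exit:
12 gray
  13 gray
  13 black
  14 gray
    7 gray
      4 gray
      4 black
    7 black
    6 gray
      6→13: 13 black — skip
      9 gray
      9 black
    6 black
  14 black
  1 gray
    1→4: 4 black — skip
  1 black
  5 gray
    3 gray
      3→6: 6 black — skip
      11 gray
        11→5: 5 is gray → back edge
First back edge: 11 → 5.

11->5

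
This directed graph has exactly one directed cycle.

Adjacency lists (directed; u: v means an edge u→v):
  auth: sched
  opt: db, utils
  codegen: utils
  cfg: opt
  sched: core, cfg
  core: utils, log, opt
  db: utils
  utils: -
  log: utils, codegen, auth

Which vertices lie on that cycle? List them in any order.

log, auth, core, sched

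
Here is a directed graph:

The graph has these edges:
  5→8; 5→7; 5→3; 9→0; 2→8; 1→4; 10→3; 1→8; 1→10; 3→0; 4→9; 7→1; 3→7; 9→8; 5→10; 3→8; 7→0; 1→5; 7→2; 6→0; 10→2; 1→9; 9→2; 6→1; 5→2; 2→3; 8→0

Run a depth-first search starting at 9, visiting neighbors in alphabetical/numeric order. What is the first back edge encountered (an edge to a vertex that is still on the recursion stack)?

DFS from 9 (visiting neighbors in alphabetical/numeric order); mark gray on enter, black on exit:
9 gray
  0 gray
  0 black
  2 gray
    3 gray
      3→0: 0 black — skip
      7 gray
        7→0: 0 black — skip
        1 gray
          4 gray
            4→9: 9 is gray → back edge
First back edge: 4 → 9.

4->9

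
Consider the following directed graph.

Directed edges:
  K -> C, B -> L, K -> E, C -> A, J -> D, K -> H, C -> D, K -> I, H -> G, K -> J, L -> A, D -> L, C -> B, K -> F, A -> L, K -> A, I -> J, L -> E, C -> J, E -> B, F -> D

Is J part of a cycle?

No

J lies on a cycle iff there is a path from J back to itself.
Exploring from J, it never reaches itself; equivalently, its strongly connected component is a singleton.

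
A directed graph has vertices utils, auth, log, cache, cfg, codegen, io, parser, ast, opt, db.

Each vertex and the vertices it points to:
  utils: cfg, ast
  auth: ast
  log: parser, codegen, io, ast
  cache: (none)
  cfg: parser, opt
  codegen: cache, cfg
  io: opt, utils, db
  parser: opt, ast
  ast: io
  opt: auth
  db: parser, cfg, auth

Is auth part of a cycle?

Yes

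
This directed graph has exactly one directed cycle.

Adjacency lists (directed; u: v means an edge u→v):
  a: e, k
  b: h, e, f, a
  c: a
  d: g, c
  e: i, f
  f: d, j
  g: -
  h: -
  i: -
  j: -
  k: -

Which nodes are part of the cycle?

DFS with gray/black marking from a:
a gray
  e gray
    i gray
    i black
    f gray
      d gray
        g gray
        g black
        c gray
          c→a: a is gray → back edge
Back edge closes the cycle a → e → f → d → c → a; its vertices are {a, c, d, e, f}.

a, c, d, e, f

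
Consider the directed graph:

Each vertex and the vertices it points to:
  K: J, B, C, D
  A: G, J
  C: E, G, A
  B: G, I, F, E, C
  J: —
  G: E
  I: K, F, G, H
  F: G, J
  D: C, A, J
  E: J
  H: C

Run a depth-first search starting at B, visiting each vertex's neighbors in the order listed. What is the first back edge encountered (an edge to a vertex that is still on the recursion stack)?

K→B

DFS from B (visiting each vertex's neighbors in the order listed); mark gray on enter, black on exit:
B gray
  G gray
    E gray
      J gray
      J black
    E black
  G black
  I gray
    K gray
      K→J: J black — skip
      K→B: B is gray → back edge
First back edge: K → B.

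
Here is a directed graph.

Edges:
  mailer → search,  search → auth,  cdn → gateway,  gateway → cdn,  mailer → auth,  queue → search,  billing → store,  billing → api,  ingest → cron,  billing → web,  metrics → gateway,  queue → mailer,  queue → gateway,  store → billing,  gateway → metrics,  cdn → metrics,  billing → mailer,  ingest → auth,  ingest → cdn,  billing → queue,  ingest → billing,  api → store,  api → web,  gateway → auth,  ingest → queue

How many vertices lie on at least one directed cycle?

6

A vertex is on a directed cycle iff it belongs to a strongly connected component of size ≥ 2 (or has a self-loop).
The vertices on cycles are {api, cdn, store, billing, gateway, metrics} — 6 in total.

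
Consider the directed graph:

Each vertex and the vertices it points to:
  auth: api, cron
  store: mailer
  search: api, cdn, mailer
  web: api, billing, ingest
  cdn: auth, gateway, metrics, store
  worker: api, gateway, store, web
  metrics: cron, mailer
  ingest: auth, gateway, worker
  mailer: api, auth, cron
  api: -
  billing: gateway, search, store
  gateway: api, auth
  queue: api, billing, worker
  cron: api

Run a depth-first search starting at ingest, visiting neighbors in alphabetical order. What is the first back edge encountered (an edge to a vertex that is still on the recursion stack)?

DFS from ingest (visiting neighbors in alphabetical order); mark gray on enter, black on exit:
ingest gray
  auth gray
    api gray
    api black
    cron gray
      cron→api: api black — skip
    cron black
  auth black
  gateway gray
    gateway→api: api black — skip
    gateway→auth: auth black — skip
  gateway black
  worker gray
    worker→api: api black — skip
    worker→gateway: gateway black — skip
    store gray
      mailer gray
        mailer→api: api black — skip
        mailer→auth: auth black — skip
        mailer→cron: cron black — skip
      mailer black
    store black
    web gray
      web→api: api black — skip
      billing gray
        billing→gateway: gateway black — skip
        search gray
          search→api: api black — skip
          cdn gray
            cdn→auth: auth black — skip
            cdn→gateway: gateway black — skip
            metrics gray
              metrics→cron: cron black — skip
              metrics→mailer: mailer black — skip
            metrics black
            cdn→store: store black — skip
          cdn black
          search→mailer: mailer black — skip
        search black
        billing→store: store black — skip
      billing black
      web→ingest: ingest is gray → back edge
First back edge: web → ingest.

web->ingest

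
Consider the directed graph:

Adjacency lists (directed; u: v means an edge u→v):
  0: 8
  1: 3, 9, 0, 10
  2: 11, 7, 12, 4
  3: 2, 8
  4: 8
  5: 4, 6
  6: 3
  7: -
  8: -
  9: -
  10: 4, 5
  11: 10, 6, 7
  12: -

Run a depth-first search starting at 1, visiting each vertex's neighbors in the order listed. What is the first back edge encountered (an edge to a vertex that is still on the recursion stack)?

DFS from 1 (visiting each vertex's neighbors in the order listed); mark gray on enter, black on exit:
1 gray
  3 gray
    2 gray
      11 gray
        10 gray
          4 gray
            8 gray
            8 black
          4 black
          5 gray
            5→4: 4 black — skip
            6 gray
              6→3: 3 is gray → back edge
First back edge: 6 → 3.

6->3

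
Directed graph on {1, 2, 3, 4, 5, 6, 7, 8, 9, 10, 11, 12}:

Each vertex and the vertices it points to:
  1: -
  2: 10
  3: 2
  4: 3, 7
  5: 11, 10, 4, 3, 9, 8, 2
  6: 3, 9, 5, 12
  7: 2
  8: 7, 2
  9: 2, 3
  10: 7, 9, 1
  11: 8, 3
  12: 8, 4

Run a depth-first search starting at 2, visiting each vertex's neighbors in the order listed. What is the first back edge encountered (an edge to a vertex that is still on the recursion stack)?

7→2

DFS from 2 (visiting each vertex's neighbors in the order listed); mark gray on enter, black on exit:
2 gray
  10 gray
    7 gray
      7→2: 2 is gray → back edge
First back edge: 7 → 2.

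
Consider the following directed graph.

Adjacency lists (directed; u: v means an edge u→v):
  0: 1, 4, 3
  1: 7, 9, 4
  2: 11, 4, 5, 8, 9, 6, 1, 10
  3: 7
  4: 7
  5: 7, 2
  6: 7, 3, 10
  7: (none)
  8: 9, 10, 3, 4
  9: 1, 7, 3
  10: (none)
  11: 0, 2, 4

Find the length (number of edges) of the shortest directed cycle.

2

For each vertex v, BFS finds the shortest path from v back to v.
The shortest such closed walk is 2 → 11 → 2, length 2.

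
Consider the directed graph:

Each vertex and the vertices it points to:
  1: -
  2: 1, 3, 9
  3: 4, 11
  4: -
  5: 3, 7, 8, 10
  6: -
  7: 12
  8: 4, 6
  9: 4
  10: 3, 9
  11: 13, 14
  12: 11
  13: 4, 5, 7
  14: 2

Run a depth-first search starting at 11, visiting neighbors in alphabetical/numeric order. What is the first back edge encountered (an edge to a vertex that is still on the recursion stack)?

DFS from 11 (visiting neighbors in alphabetical/numeric order); mark gray on enter, black on exit:
11 gray
  13 gray
    4 gray
    4 black
    5 gray
      3 gray
        3→4: 4 black — skip
        3→11: 11 is gray → back edge
First back edge: 3 → 11.

3→11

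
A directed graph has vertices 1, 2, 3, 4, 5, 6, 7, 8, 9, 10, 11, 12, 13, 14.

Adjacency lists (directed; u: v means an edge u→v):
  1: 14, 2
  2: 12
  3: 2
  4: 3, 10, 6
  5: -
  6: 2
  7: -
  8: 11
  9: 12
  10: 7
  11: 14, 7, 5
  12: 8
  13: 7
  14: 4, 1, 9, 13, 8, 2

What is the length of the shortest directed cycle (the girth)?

2

For each vertex v, BFS finds the shortest path from v back to v.
The shortest such closed walk is 14 → 1 → 14, length 2.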